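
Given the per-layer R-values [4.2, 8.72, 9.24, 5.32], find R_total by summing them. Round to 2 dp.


R_total = 4.2 + 8.72 + 9.24 + 5.32 = 27.48

27.48


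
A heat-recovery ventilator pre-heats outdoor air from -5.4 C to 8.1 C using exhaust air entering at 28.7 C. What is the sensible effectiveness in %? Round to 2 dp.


eff = (8.1-(-5.4))/(28.7-(-5.4))*100 = 39.59 %

39.59 %


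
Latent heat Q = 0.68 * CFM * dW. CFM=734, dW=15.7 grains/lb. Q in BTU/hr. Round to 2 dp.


Q = 0.68 * 734 * 15.7 = 7836.18 BTU/hr

7836.18 BTU/hr


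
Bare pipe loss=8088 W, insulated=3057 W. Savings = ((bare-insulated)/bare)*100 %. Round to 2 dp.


Savings = ((8088-3057)/8088)*100 = 62.20 %

62.20 %


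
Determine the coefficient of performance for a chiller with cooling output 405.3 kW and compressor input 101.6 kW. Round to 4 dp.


COP = 405.3 / 101.6 = 3.9892

3.9892


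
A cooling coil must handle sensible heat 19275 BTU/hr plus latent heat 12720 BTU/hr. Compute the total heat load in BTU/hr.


Qt = 19275 + 12720 = 31995 BTU/hr

31995 BTU/hr


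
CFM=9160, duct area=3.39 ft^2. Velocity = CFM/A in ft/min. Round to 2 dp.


V = 9160 / 3.39 = 2702.06 ft/min

2702.06 ft/min


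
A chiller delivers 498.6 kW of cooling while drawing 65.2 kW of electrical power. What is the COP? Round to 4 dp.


COP = 498.6 / 65.2 = 7.6472

7.6472


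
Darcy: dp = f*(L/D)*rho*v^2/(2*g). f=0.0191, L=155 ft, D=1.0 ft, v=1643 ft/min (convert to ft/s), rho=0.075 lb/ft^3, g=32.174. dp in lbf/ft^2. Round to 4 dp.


v_fps = 1643/60 = 27.3833 ft/s
dp = 0.0191*(155/1.0)*0.075*27.3833^2/(2*32.174) = 2.5874 lbf/ft^2

2.5874 lbf/ft^2


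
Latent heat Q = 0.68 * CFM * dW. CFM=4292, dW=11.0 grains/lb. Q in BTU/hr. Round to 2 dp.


Q = 0.68 * 4292 * 11.0 = 32104.16 BTU/hr

32104.16 BTU/hr


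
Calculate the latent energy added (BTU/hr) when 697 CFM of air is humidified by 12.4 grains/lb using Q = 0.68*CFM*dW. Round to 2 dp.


Q = 0.68 * 697 * 12.4 = 5877.10 BTU/hr

5877.10 BTU/hr


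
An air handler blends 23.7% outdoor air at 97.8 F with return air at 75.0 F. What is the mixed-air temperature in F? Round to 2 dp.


T_mix = 75.0 + (23.7/100)*(97.8-75.0) = 80.40 F

80.40 F


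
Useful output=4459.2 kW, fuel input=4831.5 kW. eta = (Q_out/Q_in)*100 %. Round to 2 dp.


eta = (4459.2/4831.5)*100 = 92.29 %

92.29 %


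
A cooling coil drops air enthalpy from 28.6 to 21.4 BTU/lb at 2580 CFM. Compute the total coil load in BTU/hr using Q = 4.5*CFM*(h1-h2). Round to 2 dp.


Q = 4.5 * 2580 * (28.6 - 21.4) = 83592.00 BTU/hr

83592.00 BTU/hr


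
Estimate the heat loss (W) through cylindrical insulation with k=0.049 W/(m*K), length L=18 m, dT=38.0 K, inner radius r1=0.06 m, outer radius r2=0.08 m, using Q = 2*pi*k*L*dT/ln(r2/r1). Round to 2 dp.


Q = 2*pi*0.049*18*38.0/ln(0.08/0.06) = 732.01 W

732.01 W


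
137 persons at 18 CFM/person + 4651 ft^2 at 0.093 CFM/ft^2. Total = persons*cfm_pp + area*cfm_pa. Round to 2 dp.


Total = 137*18 + 4651*0.093 = 2898.54 CFM

2898.54 CFM


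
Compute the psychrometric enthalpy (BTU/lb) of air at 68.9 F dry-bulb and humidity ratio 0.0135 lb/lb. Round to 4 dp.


h = 0.24*68.9 + 0.0135*(1061+0.444*68.9) = 31.2725 BTU/lb

31.2725 BTU/lb


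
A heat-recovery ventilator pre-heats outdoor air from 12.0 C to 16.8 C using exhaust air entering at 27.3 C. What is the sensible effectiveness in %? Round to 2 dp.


eff = (16.8-12.0)/(27.3-12.0)*100 = 31.37 %

31.37 %


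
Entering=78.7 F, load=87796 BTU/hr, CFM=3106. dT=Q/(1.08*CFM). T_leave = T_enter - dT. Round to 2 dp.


dT = 87796/(1.08*3106) = 26.1728
T_leave = 78.7 - 26.1728 = 52.53 F

52.53 F


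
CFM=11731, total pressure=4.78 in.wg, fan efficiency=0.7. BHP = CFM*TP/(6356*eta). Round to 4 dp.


BHP = 11731 * 4.78 / (6356 * 0.7) = 12.6032 hp

12.6032 hp


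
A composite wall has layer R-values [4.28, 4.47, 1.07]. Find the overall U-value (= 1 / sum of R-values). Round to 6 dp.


R_total = 4.28 + 4.47 + 1.07 = 9.82
U = 1/9.82 = 0.101833

0.101833


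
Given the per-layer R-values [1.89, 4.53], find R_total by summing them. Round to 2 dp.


R_total = 1.89 + 4.53 = 6.42

6.42


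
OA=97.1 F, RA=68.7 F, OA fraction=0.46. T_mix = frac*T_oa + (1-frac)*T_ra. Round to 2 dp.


T_mix = 0.46*97.1 + 0.54*68.7 = 81.76 F

81.76 F


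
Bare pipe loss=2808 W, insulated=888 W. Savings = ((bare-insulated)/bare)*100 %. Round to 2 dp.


Savings = ((2808-888)/2808)*100 = 68.38 %

68.38 %


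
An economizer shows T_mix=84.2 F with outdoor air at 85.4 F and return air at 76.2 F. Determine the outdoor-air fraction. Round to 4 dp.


frac = (84.2 - 76.2) / (85.4 - 76.2) = 0.8696

0.8696


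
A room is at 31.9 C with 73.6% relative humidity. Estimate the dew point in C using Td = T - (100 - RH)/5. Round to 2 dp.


Td = 31.9 - (100-73.6)/5 = 26.62 C

26.62 C


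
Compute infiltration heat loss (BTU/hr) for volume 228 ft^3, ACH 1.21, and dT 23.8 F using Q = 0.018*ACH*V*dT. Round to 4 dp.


Q = 0.018 * 1.21 * 228 * 23.8 = 118.1870 BTU/hr

118.1870 BTU/hr


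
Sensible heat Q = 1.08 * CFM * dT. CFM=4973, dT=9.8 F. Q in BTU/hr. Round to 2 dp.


Q = 1.08 * 4973 * 9.8 = 52634.23 BTU/hr

52634.23 BTU/hr


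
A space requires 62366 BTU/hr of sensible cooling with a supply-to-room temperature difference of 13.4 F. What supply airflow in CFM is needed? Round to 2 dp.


CFM = 62366 / (1.08 * 13.4) = 4309.43

4309.43 CFM


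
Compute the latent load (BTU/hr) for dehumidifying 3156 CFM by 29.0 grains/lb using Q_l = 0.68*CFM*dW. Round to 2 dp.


Q = 0.68 * 3156 * 29.0 = 62236.32 BTU/hr

62236.32 BTU/hr


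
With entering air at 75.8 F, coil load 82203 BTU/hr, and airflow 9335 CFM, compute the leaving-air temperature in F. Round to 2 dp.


dT = 82203/(1.08*9335) = 8.1536
T_leave = 75.8 - 8.1536 = 67.65 F

67.65 F


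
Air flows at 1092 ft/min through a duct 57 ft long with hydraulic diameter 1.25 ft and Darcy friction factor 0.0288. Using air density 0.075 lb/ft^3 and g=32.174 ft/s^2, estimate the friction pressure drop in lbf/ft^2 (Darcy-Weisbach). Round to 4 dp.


v_fps = 1092/60 = 18.2 ft/s
dp = 0.0288*(57/1.25)*0.075*18.2^2/(2*32.174) = 0.5070 lbf/ft^2

0.5070 lbf/ft^2


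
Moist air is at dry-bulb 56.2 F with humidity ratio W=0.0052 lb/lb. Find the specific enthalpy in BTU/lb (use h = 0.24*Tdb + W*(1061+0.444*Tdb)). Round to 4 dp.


h = 0.24*56.2 + 0.0052*(1061+0.444*56.2) = 19.1350 BTU/lb

19.1350 BTU/lb


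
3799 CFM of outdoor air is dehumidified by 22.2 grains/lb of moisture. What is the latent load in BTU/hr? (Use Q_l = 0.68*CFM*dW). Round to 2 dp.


Q = 0.68 * 3799 * 22.2 = 57349.70 BTU/hr

57349.70 BTU/hr


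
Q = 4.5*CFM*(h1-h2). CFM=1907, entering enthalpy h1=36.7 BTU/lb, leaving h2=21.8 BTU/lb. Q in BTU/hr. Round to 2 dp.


Q = 4.5 * 1907 * (36.7 - 21.8) = 127864.35 BTU/hr

127864.35 BTU/hr


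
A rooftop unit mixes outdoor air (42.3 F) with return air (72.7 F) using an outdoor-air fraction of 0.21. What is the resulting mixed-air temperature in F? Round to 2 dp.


T_mix = 0.21*42.3 + 0.79*72.7 = 66.32 F

66.32 F


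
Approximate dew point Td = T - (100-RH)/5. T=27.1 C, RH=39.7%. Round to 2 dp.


Td = 27.1 - (100-39.7)/5 = 15.04 C

15.04 C


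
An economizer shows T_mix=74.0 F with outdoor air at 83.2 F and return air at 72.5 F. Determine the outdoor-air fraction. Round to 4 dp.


frac = (74.0 - 72.5) / (83.2 - 72.5) = 0.1402

0.1402


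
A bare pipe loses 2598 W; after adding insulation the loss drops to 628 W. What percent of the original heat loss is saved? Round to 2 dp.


Savings = ((2598-628)/2598)*100 = 75.83 %

75.83 %


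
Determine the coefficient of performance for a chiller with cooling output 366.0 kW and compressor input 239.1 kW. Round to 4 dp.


COP = 366.0 / 239.1 = 1.5307

1.5307


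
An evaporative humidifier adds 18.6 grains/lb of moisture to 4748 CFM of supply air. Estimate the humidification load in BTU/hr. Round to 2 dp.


Q = 0.68 * 4748 * 18.6 = 60052.70 BTU/hr

60052.70 BTU/hr


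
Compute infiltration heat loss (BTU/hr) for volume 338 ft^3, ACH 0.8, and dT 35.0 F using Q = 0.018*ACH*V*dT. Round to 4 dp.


Q = 0.018 * 0.8 * 338 * 35.0 = 170.3520 BTU/hr

170.3520 BTU/hr


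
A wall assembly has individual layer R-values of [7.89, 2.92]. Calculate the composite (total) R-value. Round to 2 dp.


R_total = 7.89 + 2.92 = 10.81

10.81


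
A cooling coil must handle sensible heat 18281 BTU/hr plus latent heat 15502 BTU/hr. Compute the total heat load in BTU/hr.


Qt = 18281 + 15502 = 33783 BTU/hr

33783 BTU/hr


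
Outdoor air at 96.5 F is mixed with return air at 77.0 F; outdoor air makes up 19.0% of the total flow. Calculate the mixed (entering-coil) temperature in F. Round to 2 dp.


T_mix = 77.0 + (19.0/100)*(96.5-77.0) = 80.71 F

80.71 F


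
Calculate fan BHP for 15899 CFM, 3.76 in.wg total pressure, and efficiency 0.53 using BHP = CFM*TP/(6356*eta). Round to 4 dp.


BHP = 15899 * 3.76 / (6356 * 0.53) = 17.7459 hp

17.7459 hp


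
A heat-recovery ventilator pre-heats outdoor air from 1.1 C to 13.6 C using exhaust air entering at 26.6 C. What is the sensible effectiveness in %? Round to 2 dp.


eff = (13.6-1.1)/(26.6-1.1)*100 = 49.02 %

49.02 %


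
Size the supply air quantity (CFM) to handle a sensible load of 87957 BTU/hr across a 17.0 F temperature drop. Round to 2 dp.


CFM = 87957 / (1.08 * 17.0) = 4790.69

4790.69 CFM


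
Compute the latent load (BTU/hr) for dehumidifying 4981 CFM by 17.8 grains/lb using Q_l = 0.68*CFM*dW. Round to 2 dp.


Q = 0.68 * 4981 * 17.8 = 60290.02 BTU/hr

60290.02 BTU/hr


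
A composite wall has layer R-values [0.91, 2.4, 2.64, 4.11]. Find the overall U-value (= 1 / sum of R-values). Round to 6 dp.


R_total = 0.91 + 2.4 + 2.64 + 4.11 = 10.06
U = 1/10.06 = 0.099404

0.099404


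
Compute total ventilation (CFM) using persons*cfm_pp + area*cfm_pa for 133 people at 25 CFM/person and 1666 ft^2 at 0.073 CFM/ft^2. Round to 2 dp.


Total = 133*25 + 1666*0.073 = 3446.62 CFM

3446.62 CFM


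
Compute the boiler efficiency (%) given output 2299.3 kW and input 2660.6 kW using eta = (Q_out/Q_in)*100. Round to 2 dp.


eta = (2299.3/2660.6)*100 = 86.42 %

86.42 %


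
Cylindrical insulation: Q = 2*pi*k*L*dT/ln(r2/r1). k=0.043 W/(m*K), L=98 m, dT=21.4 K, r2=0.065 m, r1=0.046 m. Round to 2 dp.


Q = 2*pi*0.043*98*21.4/ln(0.065/0.046) = 1638.82 W

1638.82 W


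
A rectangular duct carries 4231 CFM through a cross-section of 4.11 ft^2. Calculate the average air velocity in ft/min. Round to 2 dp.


V = 4231 / 4.11 = 1029.44 ft/min

1029.44 ft/min


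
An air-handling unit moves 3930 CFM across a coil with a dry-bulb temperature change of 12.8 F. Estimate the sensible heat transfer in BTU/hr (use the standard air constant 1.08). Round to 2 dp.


Q = 1.08 * 3930 * 12.8 = 54328.32 BTU/hr

54328.32 BTU/hr


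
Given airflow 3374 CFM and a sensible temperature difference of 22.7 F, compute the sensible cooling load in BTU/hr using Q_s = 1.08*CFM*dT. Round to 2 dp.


Q = 1.08 * 3374 * 22.7 = 82716.98 BTU/hr

82716.98 BTU/hr


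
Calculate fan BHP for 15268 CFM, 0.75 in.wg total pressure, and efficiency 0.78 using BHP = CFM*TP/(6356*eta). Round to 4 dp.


BHP = 15268 * 0.75 / (6356 * 0.78) = 2.3097 hp

2.3097 hp


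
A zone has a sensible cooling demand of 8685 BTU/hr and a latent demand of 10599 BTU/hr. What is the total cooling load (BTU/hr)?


Qt = 8685 + 10599 = 19284 BTU/hr

19284 BTU/hr


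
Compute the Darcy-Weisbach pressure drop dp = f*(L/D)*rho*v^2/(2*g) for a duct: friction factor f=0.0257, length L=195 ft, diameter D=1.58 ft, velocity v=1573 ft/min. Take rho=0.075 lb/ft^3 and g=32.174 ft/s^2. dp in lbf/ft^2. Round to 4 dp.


v_fps = 1573/60 = 26.2167 ft/s
dp = 0.0257*(195/1.58)*0.075*26.2167^2/(2*32.174) = 2.5409 lbf/ft^2

2.5409 lbf/ft^2


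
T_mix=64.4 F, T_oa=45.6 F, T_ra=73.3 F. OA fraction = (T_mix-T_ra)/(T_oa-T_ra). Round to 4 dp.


frac = (64.4 - 73.3) / (45.6 - 73.3) = 0.3213

0.3213


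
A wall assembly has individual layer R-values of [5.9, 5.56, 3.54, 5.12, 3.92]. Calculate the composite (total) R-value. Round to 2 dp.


R_total = 5.9 + 5.56 + 3.54 + 5.12 + 3.92 = 24.04

24.04


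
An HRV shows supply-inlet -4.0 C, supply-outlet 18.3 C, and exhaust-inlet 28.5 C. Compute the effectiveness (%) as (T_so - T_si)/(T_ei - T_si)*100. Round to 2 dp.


eff = (18.3-(-4.0))/(28.5-(-4.0))*100 = 68.62 %

68.62 %


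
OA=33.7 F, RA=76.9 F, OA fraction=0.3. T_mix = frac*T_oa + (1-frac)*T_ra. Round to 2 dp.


T_mix = 0.3*33.7 + 0.7*76.9 = 63.94 F

63.94 F


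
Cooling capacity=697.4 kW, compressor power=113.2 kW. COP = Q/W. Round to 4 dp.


COP = 697.4 / 113.2 = 6.1608

6.1608


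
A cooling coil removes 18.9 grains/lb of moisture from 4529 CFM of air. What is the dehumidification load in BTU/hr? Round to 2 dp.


Q = 0.68 * 4529 * 18.9 = 58206.71 BTU/hr

58206.71 BTU/hr


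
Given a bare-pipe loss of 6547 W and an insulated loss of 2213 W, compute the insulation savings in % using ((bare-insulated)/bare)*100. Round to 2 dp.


Savings = ((6547-2213)/6547)*100 = 66.20 %

66.20 %


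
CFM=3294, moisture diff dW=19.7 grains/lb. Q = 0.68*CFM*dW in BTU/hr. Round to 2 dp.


Q = 0.68 * 3294 * 19.7 = 44126.42 BTU/hr

44126.42 BTU/hr


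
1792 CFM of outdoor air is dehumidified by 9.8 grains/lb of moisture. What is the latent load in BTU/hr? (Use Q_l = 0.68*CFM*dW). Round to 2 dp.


Q = 0.68 * 1792 * 9.8 = 11941.89 BTU/hr

11941.89 BTU/hr


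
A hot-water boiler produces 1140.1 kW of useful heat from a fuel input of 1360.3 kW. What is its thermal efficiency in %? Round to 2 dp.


eta = (1140.1/1360.3)*100 = 83.81 %

83.81 %


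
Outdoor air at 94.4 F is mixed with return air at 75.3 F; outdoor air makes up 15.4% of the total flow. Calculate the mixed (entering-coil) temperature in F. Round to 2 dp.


T_mix = 75.3 + (15.4/100)*(94.4-75.3) = 78.24 F

78.24 F


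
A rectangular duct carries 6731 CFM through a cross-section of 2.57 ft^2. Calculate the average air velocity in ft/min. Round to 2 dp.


V = 6731 / 2.57 = 2619.07 ft/min

2619.07 ft/min


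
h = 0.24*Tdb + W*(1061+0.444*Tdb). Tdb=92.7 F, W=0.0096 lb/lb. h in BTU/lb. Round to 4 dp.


h = 0.24*92.7 + 0.0096*(1061+0.444*92.7) = 32.8287 BTU/lb

32.8287 BTU/lb


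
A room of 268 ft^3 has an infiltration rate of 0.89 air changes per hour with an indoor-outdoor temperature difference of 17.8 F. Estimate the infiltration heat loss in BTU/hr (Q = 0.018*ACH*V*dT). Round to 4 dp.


Q = 0.018 * 0.89 * 268 * 17.8 = 76.4218 BTU/hr

76.4218 BTU/hr


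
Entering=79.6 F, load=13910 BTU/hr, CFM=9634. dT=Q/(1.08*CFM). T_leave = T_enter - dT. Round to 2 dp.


dT = 13910/(1.08*9634) = 1.3369
T_leave = 79.6 - 1.3369 = 78.26 F

78.26 F


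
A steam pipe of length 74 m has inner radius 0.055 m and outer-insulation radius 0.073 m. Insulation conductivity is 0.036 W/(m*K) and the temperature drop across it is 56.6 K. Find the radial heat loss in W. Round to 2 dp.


Q = 2*pi*0.036*74*56.6/ln(0.073/0.055) = 3346.19 W

3346.19 W


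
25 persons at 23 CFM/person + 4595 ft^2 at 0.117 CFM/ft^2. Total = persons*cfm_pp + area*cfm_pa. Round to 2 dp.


Total = 25*23 + 4595*0.117 = 1112.62 CFM

1112.62 CFM


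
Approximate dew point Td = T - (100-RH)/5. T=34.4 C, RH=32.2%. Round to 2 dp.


Td = 34.4 - (100-32.2)/5 = 20.84 C

20.84 C


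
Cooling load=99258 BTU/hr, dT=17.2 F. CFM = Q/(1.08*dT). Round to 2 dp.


CFM = 99258 / (1.08 * 17.2) = 5343.35

5343.35 CFM


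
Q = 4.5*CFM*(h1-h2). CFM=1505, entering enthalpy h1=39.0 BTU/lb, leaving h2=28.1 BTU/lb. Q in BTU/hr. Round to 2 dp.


Q = 4.5 * 1505 * (39.0 - 28.1) = 73820.25 BTU/hr

73820.25 BTU/hr


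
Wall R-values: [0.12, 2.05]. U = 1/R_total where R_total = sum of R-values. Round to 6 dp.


R_total = 0.12 + 2.05 = 2.17
U = 1/2.17 = 0.460829

0.460829


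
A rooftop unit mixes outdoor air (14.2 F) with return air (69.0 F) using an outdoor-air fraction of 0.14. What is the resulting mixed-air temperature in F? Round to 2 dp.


T_mix = 0.14*14.2 + 0.86*69.0 = 61.33 F

61.33 F


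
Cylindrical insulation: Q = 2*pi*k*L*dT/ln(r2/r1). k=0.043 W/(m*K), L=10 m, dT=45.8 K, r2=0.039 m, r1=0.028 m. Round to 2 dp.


Q = 2*pi*0.043*10*45.8/ln(0.039/0.028) = 373.44 W

373.44 W


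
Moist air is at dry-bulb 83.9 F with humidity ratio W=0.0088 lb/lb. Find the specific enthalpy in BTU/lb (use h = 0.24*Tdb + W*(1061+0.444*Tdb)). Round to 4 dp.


h = 0.24*83.9 + 0.0088*(1061+0.444*83.9) = 29.8006 BTU/lb

29.8006 BTU/lb


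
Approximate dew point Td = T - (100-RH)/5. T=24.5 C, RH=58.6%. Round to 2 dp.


Td = 24.5 - (100-58.6)/5 = 16.22 C

16.22 C


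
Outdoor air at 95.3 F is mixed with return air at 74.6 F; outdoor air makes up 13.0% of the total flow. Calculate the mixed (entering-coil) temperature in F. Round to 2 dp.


T_mix = 74.6 + (13.0/100)*(95.3-74.6) = 77.29 F

77.29 F


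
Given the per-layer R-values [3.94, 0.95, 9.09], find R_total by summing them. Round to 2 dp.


R_total = 3.94 + 0.95 + 9.09 = 13.98

13.98


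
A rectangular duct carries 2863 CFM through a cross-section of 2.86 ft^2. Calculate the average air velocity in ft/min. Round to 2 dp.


V = 2863 / 2.86 = 1001.05 ft/min

1001.05 ft/min


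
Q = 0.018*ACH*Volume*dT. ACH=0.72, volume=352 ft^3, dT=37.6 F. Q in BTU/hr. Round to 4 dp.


Q = 0.018 * 0.72 * 352 * 37.6 = 171.5282 BTU/hr

171.5282 BTU/hr


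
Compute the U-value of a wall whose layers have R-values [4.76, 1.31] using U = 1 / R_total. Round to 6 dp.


R_total = 4.76 + 1.31 = 6.07
U = 1/6.07 = 0.164745

0.164745


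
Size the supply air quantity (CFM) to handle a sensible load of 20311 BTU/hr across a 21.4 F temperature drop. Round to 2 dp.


CFM = 20311 / (1.08 * 21.4) = 878.81

878.81 CFM


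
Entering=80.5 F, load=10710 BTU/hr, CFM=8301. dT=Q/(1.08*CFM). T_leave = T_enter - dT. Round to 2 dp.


dT = 10710/(1.08*8301) = 1.1946
T_leave = 80.5 - 1.1946 = 79.31 F

79.31 F


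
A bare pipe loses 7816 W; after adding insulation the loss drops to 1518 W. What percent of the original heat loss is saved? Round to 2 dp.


Savings = ((7816-1518)/7816)*100 = 80.58 %

80.58 %


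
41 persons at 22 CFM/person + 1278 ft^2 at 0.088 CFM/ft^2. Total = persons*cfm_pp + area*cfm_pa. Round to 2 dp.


Total = 41*22 + 1278*0.088 = 1014.46 CFM

1014.46 CFM


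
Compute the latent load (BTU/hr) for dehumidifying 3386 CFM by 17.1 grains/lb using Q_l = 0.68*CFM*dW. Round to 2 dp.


Q = 0.68 * 3386 * 17.1 = 39372.41 BTU/hr

39372.41 BTU/hr


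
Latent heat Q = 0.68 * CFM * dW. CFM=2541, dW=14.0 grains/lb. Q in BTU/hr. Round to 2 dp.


Q = 0.68 * 2541 * 14.0 = 24190.32 BTU/hr

24190.32 BTU/hr


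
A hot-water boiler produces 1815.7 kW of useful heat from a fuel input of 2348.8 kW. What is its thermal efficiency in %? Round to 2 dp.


eta = (1815.7/2348.8)*100 = 77.30 %

77.30 %


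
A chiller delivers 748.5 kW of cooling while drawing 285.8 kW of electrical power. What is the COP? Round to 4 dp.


COP = 748.5 / 285.8 = 2.6190

2.6190


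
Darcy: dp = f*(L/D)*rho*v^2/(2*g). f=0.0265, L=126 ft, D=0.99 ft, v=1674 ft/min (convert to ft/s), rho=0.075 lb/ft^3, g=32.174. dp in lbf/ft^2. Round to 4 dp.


v_fps = 1674/60 = 27.9 ft/s
dp = 0.0265*(126/0.99)*0.075*27.9^2/(2*32.174) = 3.0600 lbf/ft^2

3.0600 lbf/ft^2


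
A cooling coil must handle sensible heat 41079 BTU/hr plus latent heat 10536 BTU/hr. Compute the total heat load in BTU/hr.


Qt = 41079 + 10536 = 51615 BTU/hr

51615 BTU/hr


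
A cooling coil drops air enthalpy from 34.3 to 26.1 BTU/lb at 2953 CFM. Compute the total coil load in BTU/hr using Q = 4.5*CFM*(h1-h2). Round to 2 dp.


Q = 4.5 * 2953 * (34.3 - 26.1) = 108965.70 BTU/hr

108965.70 BTU/hr


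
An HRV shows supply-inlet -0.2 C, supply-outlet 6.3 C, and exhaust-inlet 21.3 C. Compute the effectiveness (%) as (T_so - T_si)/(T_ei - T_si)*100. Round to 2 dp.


eff = (6.3-(-0.2))/(21.3-(-0.2))*100 = 30.23 %

30.23 %


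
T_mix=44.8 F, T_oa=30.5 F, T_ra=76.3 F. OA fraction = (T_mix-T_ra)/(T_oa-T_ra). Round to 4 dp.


frac = (44.8 - 76.3) / (30.5 - 76.3) = 0.6878

0.6878


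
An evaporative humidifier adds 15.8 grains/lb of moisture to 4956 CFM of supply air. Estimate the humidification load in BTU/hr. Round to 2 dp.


Q = 0.68 * 4956 * 15.8 = 53247.26 BTU/hr

53247.26 BTU/hr


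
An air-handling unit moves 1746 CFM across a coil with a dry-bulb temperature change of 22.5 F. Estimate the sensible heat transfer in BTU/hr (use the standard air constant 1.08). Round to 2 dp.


Q = 1.08 * 1746 * 22.5 = 42427.80 BTU/hr

42427.80 BTU/hr


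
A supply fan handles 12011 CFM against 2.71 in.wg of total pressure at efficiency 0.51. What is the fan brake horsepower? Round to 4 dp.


BHP = 12011 * 2.71 / (6356 * 0.51) = 10.0414 hp

10.0414 hp


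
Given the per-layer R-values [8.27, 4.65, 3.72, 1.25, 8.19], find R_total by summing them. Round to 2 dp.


R_total = 8.27 + 4.65 + 3.72 + 1.25 + 8.19 = 26.08

26.08


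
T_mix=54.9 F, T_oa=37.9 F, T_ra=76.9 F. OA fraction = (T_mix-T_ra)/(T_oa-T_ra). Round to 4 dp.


frac = (54.9 - 76.9) / (37.9 - 76.9) = 0.5641

0.5641


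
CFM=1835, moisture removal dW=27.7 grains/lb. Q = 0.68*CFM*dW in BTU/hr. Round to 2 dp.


Q = 0.68 * 1835 * 27.7 = 34564.06 BTU/hr

34564.06 BTU/hr


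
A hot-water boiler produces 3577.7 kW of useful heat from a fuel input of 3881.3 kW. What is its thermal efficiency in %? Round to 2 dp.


eta = (3577.7/3881.3)*100 = 92.18 %

92.18 %


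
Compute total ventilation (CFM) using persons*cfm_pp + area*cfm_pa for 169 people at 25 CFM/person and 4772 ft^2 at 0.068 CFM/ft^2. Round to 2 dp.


Total = 169*25 + 4772*0.068 = 4549.50 CFM

4549.50 CFM


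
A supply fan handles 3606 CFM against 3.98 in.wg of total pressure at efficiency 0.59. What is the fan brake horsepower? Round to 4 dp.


BHP = 3606 * 3.98 / (6356 * 0.59) = 3.8271 hp

3.8271 hp


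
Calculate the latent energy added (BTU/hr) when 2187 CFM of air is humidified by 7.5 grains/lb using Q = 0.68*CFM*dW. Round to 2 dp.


Q = 0.68 * 2187 * 7.5 = 11153.70 BTU/hr

11153.70 BTU/hr


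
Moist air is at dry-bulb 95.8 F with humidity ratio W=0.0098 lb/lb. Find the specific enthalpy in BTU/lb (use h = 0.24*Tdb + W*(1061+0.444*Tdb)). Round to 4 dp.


h = 0.24*95.8 + 0.0098*(1061+0.444*95.8) = 33.8066 BTU/lb

33.8066 BTU/lb


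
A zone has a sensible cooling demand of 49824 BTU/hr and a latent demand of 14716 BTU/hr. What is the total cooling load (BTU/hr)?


Qt = 49824 + 14716 = 64540 BTU/hr

64540 BTU/hr


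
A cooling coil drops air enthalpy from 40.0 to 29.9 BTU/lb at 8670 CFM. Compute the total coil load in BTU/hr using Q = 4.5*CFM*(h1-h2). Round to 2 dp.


Q = 4.5 * 8670 * (40.0 - 29.9) = 394051.50 BTU/hr

394051.50 BTU/hr


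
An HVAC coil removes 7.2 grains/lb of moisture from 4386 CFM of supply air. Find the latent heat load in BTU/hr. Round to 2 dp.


Q = 0.68 * 4386 * 7.2 = 21473.86 BTU/hr

21473.86 BTU/hr


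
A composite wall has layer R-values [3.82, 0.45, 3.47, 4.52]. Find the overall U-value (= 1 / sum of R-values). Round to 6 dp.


R_total = 3.82 + 0.45 + 3.47 + 4.52 = 12.26
U = 1/12.26 = 0.081566

0.081566


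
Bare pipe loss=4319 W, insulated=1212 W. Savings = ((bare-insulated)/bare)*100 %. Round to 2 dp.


Savings = ((4319-1212)/4319)*100 = 71.94 %

71.94 %


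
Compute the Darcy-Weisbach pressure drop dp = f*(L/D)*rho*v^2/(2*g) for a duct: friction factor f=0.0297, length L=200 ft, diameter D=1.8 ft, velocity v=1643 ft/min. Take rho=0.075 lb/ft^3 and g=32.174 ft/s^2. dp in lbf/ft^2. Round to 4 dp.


v_fps = 1643/60 = 27.3833 ft/s
dp = 0.0297*(200/1.8)*0.075*27.3833^2/(2*32.174) = 2.8841 lbf/ft^2

2.8841 lbf/ft^2


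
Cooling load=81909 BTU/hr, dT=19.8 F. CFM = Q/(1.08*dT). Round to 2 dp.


CFM = 81909 / (1.08 * 19.8) = 3830.39

3830.39 CFM


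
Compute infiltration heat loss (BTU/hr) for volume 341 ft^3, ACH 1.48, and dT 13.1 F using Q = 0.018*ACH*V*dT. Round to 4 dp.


Q = 0.018 * 1.48 * 341 * 13.1 = 119.0035 BTU/hr

119.0035 BTU/hr


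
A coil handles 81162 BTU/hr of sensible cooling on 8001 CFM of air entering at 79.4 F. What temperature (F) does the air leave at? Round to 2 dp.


dT = 81162/(1.08*8001) = 9.3926
T_leave = 79.4 - 9.3926 = 70.01 F

70.01 F


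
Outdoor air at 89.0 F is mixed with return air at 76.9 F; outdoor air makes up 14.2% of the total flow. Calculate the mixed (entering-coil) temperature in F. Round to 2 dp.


T_mix = 76.9 + (14.2/100)*(89.0-76.9) = 78.62 F

78.62 F


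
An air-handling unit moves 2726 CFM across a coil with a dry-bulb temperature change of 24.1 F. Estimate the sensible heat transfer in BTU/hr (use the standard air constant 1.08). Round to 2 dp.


Q = 1.08 * 2726 * 24.1 = 70952.33 BTU/hr

70952.33 BTU/hr


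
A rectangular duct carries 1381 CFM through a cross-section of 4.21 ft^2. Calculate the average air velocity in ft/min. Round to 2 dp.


V = 1381 / 4.21 = 328.03 ft/min

328.03 ft/min


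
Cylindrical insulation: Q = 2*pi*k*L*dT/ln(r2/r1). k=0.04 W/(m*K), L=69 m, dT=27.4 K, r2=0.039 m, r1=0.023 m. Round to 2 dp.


Q = 2*pi*0.04*69*27.4/ln(0.039/0.023) = 899.81 W

899.81 W


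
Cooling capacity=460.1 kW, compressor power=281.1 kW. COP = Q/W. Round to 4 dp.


COP = 460.1 / 281.1 = 1.6368

1.6368


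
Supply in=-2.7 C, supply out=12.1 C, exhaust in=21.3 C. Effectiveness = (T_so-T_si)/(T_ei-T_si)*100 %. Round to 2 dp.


eff = (12.1-(-2.7))/(21.3-(-2.7))*100 = 61.67 %

61.67 %


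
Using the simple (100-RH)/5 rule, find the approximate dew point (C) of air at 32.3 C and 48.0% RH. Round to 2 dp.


Td = 32.3 - (100-48.0)/5 = 21.90 C

21.90 C


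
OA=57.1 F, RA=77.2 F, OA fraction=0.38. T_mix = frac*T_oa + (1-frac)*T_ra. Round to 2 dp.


T_mix = 0.38*57.1 + 0.62*77.2 = 69.56 F

69.56 F


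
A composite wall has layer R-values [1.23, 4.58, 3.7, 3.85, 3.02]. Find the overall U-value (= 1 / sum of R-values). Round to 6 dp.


R_total = 1.23 + 4.58 + 3.7 + 3.85 + 3.02 = 16.38
U = 1/16.38 = 0.061050

0.061050


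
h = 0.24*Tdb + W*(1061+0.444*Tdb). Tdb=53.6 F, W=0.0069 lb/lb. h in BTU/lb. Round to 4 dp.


h = 0.24*53.6 + 0.0069*(1061+0.444*53.6) = 20.3491 BTU/lb

20.3491 BTU/lb


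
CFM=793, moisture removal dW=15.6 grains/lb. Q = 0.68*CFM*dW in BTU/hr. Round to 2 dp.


Q = 0.68 * 793 * 15.6 = 8412.14 BTU/hr

8412.14 BTU/hr


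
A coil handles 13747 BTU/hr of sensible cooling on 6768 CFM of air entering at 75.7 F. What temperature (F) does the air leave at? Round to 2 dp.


dT = 13747/(1.08*6768) = 1.8807
T_leave = 75.7 - 1.8807 = 73.82 F

73.82 F


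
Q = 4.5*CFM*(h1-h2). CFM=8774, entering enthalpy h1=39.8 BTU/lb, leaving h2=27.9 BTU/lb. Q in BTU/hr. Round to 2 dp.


Q = 4.5 * 8774 * (39.8 - 27.9) = 469847.70 BTU/hr

469847.70 BTU/hr


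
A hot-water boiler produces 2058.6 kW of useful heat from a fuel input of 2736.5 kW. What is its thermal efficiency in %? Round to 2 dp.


eta = (2058.6/2736.5)*100 = 75.23 %

75.23 %


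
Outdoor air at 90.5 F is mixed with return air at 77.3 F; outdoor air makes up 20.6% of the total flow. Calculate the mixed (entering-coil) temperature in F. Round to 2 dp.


T_mix = 77.3 + (20.6/100)*(90.5-77.3) = 80.02 F

80.02 F


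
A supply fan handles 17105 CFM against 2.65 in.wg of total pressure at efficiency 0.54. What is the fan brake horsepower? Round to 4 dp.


BHP = 17105 * 2.65 / (6356 * 0.54) = 13.2066 hp

13.2066 hp


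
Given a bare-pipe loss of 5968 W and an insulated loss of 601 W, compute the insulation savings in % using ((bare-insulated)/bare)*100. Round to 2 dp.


Savings = ((5968-601)/5968)*100 = 89.93 %

89.93 %


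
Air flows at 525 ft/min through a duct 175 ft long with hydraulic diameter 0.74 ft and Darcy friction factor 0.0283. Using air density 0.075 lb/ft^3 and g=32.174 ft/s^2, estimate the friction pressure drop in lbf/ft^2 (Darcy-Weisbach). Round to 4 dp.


v_fps = 525/60 = 8.75 ft/s
dp = 0.0283*(175/0.74)*0.075*8.75^2/(2*32.174) = 0.5972 lbf/ft^2

0.5972 lbf/ft^2


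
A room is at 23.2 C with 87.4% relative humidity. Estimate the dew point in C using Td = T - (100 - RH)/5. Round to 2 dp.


Td = 23.2 - (100-87.4)/5 = 20.68 C

20.68 C


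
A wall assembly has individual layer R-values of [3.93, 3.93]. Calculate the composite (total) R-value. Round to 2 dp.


R_total = 3.93 + 3.93 = 7.86

7.86


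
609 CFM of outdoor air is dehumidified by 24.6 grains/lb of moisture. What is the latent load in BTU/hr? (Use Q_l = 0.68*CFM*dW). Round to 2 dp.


Q = 0.68 * 609 * 24.6 = 10187.35 BTU/hr

10187.35 BTU/hr


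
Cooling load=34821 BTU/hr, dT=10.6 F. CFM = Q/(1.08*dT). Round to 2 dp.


CFM = 34821 / (1.08 * 10.6) = 3041.67

3041.67 CFM


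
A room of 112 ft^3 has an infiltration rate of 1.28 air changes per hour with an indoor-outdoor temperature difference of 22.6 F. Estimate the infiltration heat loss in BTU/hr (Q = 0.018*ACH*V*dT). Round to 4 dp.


Q = 0.018 * 1.28 * 112 * 22.6 = 58.3188 BTU/hr

58.3188 BTU/hr


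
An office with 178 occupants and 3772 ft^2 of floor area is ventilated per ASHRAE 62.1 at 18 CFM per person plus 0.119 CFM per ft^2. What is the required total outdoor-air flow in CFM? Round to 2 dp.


Total = 178*18 + 3772*0.119 = 3652.87 CFM

3652.87 CFM


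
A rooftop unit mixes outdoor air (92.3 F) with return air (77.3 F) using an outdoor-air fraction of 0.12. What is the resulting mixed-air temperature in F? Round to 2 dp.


T_mix = 0.12*92.3 + 0.88*77.3 = 79.10 F

79.10 F


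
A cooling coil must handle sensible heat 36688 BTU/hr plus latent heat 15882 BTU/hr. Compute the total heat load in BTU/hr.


Qt = 36688 + 15882 = 52570 BTU/hr

52570 BTU/hr


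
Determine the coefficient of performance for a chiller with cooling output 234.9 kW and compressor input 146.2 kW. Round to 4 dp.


COP = 234.9 / 146.2 = 1.6067

1.6067


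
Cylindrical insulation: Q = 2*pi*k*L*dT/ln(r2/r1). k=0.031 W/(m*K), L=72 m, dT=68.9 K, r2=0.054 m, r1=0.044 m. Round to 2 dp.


Q = 2*pi*0.031*72*68.9/ln(0.054/0.044) = 4718.19 W

4718.19 W


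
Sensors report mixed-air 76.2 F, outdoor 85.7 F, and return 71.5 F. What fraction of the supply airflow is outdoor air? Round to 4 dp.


frac = (76.2 - 71.5) / (85.7 - 71.5) = 0.3310

0.3310


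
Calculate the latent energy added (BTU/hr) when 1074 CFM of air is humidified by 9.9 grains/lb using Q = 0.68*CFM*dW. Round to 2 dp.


Q = 0.68 * 1074 * 9.9 = 7230.17 BTU/hr

7230.17 BTU/hr


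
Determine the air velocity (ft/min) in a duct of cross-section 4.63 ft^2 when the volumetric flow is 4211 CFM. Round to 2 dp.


V = 4211 / 4.63 = 909.50 ft/min

909.50 ft/min


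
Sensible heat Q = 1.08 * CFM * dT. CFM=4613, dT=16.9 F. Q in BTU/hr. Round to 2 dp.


Q = 1.08 * 4613 * 16.9 = 84196.48 BTU/hr

84196.48 BTU/hr


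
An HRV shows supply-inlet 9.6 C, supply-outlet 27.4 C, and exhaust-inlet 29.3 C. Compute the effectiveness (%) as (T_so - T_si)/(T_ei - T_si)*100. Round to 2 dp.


eff = (27.4-9.6)/(29.3-9.6)*100 = 90.36 %

90.36 %


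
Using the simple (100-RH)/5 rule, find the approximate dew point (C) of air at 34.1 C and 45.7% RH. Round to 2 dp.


Td = 34.1 - (100-45.7)/5 = 23.24 C

23.24 C


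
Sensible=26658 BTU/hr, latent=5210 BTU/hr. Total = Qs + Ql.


Qt = 26658 + 5210 = 31868 BTU/hr

31868 BTU/hr


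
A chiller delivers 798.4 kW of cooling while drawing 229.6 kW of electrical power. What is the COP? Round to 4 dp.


COP = 798.4 / 229.6 = 3.4774

3.4774


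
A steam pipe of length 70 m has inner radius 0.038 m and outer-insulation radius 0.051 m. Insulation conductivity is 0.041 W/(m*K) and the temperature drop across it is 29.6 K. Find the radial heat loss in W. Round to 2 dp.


Q = 2*pi*0.041*70*29.6/ln(0.051/0.038) = 1814.06 W

1814.06 W


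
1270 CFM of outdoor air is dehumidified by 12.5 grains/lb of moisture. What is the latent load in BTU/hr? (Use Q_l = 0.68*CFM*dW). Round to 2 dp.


Q = 0.68 * 1270 * 12.5 = 10795.00 BTU/hr

10795.00 BTU/hr


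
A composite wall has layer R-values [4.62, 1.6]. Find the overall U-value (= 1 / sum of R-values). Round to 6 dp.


R_total = 4.62 + 1.6 = 6.22
U = 1/6.22 = 0.160772

0.160772


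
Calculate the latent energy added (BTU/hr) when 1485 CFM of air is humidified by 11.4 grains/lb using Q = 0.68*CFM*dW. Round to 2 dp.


Q = 0.68 * 1485 * 11.4 = 11511.72 BTU/hr

11511.72 BTU/hr


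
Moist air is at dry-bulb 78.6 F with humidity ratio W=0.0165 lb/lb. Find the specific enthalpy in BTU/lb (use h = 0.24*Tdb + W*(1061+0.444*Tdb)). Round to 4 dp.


h = 0.24*78.6 + 0.0165*(1061+0.444*78.6) = 36.9463 BTU/lb

36.9463 BTU/lb


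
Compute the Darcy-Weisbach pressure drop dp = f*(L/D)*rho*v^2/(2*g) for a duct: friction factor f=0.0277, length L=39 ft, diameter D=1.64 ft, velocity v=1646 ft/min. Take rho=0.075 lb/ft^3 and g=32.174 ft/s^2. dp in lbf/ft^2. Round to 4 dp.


v_fps = 1646/60 = 27.4333 ft/s
dp = 0.0277*(39/1.64)*0.075*27.4333^2/(2*32.174) = 0.5778 lbf/ft^2

0.5778 lbf/ft^2


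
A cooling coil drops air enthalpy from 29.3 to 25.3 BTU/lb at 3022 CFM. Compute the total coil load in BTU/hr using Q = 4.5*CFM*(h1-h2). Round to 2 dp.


Q = 4.5 * 3022 * (29.3 - 25.3) = 54396.00 BTU/hr

54396.00 BTU/hr


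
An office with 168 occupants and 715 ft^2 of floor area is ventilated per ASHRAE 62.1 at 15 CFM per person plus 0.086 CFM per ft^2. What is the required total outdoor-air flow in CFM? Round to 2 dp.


Total = 168*15 + 715*0.086 = 2581.49 CFM

2581.49 CFM


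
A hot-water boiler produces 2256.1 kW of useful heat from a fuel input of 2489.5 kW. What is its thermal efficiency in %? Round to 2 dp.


eta = (2256.1/2489.5)*100 = 90.62 %

90.62 %


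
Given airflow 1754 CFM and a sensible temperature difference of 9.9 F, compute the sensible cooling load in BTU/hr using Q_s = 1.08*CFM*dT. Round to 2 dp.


Q = 1.08 * 1754 * 9.9 = 18753.77 BTU/hr

18753.77 BTU/hr


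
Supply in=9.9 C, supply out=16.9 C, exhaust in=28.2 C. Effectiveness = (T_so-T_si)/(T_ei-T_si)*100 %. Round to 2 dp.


eff = (16.9-9.9)/(28.2-9.9)*100 = 38.25 %

38.25 %


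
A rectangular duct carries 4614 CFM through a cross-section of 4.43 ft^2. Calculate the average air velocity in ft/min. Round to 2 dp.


V = 4614 / 4.43 = 1041.53 ft/min

1041.53 ft/min


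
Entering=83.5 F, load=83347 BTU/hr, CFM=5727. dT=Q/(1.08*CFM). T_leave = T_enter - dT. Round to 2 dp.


dT = 83347/(1.08*5727) = 13.4753
T_leave = 83.5 - 13.4753 = 70.02 F

70.02 F


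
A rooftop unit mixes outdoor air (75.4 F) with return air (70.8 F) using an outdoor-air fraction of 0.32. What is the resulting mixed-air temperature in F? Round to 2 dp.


T_mix = 0.32*75.4 + 0.68*70.8 = 72.27 F

72.27 F


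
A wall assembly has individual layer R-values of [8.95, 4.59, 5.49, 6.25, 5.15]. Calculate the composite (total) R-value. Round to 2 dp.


R_total = 8.95 + 4.59 + 5.49 + 6.25 + 5.15 = 30.43

30.43


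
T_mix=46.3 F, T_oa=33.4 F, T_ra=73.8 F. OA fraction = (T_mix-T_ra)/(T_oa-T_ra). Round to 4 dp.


frac = (46.3 - 73.8) / (33.4 - 73.8) = 0.6807

0.6807


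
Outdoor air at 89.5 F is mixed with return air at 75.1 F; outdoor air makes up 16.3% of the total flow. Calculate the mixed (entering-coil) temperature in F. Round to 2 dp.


T_mix = 75.1 + (16.3/100)*(89.5-75.1) = 77.45 F

77.45 F


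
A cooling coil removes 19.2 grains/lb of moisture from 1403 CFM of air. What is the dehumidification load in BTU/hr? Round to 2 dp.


Q = 0.68 * 1403 * 19.2 = 18317.57 BTU/hr

18317.57 BTU/hr


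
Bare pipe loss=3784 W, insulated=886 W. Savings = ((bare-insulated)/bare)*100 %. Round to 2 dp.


Savings = ((3784-886)/3784)*100 = 76.59 %

76.59 %


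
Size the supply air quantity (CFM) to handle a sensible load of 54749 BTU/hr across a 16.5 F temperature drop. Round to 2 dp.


CFM = 54749 / (1.08 * 16.5) = 3072.33

3072.33 CFM


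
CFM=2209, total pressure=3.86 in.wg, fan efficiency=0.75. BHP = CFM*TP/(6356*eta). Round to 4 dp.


BHP = 2209 * 3.86 / (6356 * 0.75) = 1.7887 hp

1.7887 hp


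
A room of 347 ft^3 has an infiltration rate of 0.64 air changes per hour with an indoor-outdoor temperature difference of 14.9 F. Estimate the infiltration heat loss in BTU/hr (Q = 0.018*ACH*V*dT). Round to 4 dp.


Q = 0.018 * 0.64 * 347 * 14.9 = 59.5619 BTU/hr

59.5619 BTU/hr


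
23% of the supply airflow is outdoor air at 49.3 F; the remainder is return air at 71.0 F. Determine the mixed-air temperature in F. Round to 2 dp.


T_mix = 0.23*49.3 + 0.77*71.0 = 66.01 F

66.01 F


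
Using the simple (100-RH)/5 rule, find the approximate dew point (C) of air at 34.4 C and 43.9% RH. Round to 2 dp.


Td = 34.4 - (100-43.9)/5 = 23.18 C

23.18 C


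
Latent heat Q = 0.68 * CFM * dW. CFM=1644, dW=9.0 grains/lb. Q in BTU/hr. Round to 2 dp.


Q = 0.68 * 1644 * 9.0 = 10061.28 BTU/hr

10061.28 BTU/hr


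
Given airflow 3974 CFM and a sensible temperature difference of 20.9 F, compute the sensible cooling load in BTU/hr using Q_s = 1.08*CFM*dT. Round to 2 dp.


Q = 1.08 * 3974 * 20.9 = 89701.13 BTU/hr

89701.13 BTU/hr


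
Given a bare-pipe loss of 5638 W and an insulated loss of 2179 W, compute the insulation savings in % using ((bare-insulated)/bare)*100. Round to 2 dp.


Savings = ((5638-2179)/5638)*100 = 61.35 %

61.35 %


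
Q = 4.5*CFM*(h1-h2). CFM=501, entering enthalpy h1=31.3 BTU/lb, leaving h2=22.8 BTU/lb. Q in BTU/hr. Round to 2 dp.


Q = 4.5 * 501 * (31.3 - 22.8) = 19163.25 BTU/hr

19163.25 BTU/hr


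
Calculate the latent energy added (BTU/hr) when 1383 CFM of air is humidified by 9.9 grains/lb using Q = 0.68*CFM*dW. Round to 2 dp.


Q = 0.68 * 1383 * 9.9 = 9310.36 BTU/hr

9310.36 BTU/hr


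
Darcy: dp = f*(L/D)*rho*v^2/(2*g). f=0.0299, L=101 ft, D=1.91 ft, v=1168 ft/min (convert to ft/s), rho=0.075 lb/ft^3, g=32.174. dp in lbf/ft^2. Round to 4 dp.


v_fps = 1168/60 = 19.4667 ft/s
dp = 0.0299*(101/1.91)*0.075*19.4667^2/(2*32.174) = 0.6983 lbf/ft^2

0.6983 lbf/ft^2


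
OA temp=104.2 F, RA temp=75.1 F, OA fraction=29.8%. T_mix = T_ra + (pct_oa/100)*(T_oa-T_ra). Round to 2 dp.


T_mix = 75.1 + (29.8/100)*(104.2-75.1) = 83.77 F

83.77 F


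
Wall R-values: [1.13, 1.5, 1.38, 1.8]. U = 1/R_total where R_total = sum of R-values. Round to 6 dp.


R_total = 1.13 + 1.5 + 1.38 + 1.8 = 5.81
U = 1/5.81 = 0.172117

0.172117


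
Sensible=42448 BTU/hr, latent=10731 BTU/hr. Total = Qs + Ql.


Qt = 42448 + 10731 = 53179 BTU/hr

53179 BTU/hr


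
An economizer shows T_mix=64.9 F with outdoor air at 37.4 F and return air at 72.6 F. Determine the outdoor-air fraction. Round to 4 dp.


frac = (64.9 - 72.6) / (37.4 - 72.6) = 0.2188

0.2188


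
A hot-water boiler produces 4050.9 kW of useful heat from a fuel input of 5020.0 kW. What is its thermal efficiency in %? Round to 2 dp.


eta = (4050.9/5020.0)*100 = 80.70 %

80.70 %


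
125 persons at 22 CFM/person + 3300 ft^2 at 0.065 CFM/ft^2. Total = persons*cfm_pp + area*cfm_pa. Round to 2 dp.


Total = 125*22 + 3300*0.065 = 2964.50 CFM

2964.50 CFM


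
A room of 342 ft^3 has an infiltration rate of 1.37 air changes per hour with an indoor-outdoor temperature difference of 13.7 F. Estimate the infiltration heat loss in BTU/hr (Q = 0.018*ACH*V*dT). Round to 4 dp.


Q = 0.018 * 1.37 * 342 * 13.7 = 115.5420 BTU/hr

115.5420 BTU/hr
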